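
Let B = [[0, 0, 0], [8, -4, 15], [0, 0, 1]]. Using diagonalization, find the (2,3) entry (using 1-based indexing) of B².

-45

Characteristic polynomial: t^3 + 3t^2 - 4t = t(t - 1)(t + 4), so the eigenvalues are -4, 0, 1.
t=0: eigenvector (1, 2, 0).
t=-4: eigenvector (0, 1, 0).
t=1: eigenvector (0, 3, 1).
P = [[1, 0, 0], [2, 1, 3], [0, 0, 1]], D = diag(0, -4, 1), P⁻¹ = [[1, 0, 0], [-2, 1, -3], [0, 0, 1]].
B² = P·diag(0, 16, 1)·P⁻¹ = [[0, 0, 0], [-32, 16, -45], [0, 0, 1]].
The requested entry is -45.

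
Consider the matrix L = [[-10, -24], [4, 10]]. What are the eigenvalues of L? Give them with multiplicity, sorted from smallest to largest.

-2, 2

Characteristic polynomial: p(λ) = λ^2 - 4 = (λ - 2)(λ + 2).
Roots (with multiplicity): -2, 2.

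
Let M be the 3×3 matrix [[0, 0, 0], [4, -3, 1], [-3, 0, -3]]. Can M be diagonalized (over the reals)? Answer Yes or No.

No

Characteristic polynomial: p(μ) = μ^3 + 6μ^2 + 9μ = μ(μ + 3)^2.
μ = -3 has algebraic multiplicity 2; rank(M + 3I) = 2, so geometric multiplicity = 1.
Geometric multiplicity < algebraic multiplicity, so M is not diagonalizable.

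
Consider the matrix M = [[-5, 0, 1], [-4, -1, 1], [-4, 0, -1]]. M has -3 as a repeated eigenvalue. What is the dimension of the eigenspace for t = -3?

1

M + 3I = [[-2, 0, 1], [-4, 2, 1], [-4, 0, 2]].
This matrix has rank 2, so its null space has dimension 3 − 2 = 1.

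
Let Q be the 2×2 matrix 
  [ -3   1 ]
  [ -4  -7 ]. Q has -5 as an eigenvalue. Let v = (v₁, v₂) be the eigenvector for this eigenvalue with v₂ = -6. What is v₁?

Q + 5I = [[2, 1], [-4, -2]].
Solving (Q + 5I)v = 0 gives the eigenspace spanned by (3, -6).
With v₂ = -6, v = (3, -6), so v₁ = 3.

3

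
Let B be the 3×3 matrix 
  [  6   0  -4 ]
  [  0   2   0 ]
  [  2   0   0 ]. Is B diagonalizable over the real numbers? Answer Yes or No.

Characteristic polynomial: p(λ) = λ^3 - 8λ^2 + 20λ - 16 = (λ - 4)(λ - 2)^2.
λ = 2 has algebraic multiplicity 2; rank(B − 2I) = 1, so geometric multiplicity = 2.
Every eigenvalue has geometric = algebraic multiplicity, so B is diagonalizable.

Yes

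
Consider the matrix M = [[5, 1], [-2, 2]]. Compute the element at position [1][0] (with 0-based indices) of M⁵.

Characteristic polynomial: s^2 - 7s + 12 = (s - 4)(s - 3), so the eigenvalues are 3, 4.
s=4: eigenvector (1, -1).
s=3: eigenvector (1, -2).
P = [[1, 1], [-1, -2]], D = diag(4, 3), P⁻¹ = [[2, 1], [-1, -1]].
M⁵ = P·diag(1024, 243)·P⁻¹ = [[1805, 781], [-1562, -538]].
The requested entry is -1562.

-1562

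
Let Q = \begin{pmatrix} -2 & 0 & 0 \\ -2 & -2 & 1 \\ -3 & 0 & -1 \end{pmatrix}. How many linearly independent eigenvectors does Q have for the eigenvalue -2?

1

Q + 2I = [[0, 0, 0], [-2, 0, 1], [-3, 0, 1]].
This matrix has rank 2, so its null space has dimension 3 − 2 = 1.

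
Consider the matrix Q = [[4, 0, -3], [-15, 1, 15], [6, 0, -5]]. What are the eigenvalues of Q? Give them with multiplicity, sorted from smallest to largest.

-2, 1, 1

Characteristic polynomial: p(r) = r^3 - 3r + 2 = (r - 1)^2(r + 2).
Roots (with multiplicity): -2, 1, 1.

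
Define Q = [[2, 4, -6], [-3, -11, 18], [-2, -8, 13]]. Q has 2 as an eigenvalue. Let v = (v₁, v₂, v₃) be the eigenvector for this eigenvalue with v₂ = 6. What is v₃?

Q − 2I = [[0, 4, -6], [-3, -13, 18], [-2, -8, 11]].
Solving (Q − 2I)v = 0 gives the eigenspace spanned by (-2, 6, 4).
With v₂ = 6, v = (-2, 6, 4), so v₃ = 4.

4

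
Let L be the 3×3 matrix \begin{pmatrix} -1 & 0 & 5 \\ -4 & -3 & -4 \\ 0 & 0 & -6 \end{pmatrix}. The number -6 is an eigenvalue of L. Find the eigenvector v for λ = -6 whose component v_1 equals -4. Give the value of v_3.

4

L + 6I = [[5, 0, 5], [-4, 3, -4], [0, 0, 0]].
Solving (L + 6I)v = 0 gives the eigenspace spanned by (-4, 0, 4).
With v_1 = -4, v = (-4, 0, 4), so v_3 = 4.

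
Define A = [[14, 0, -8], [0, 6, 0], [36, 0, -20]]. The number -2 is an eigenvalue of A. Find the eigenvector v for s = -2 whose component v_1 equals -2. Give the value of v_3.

A + 2I = [[16, 0, -8], [0, 8, 0], [36, 0, -18]].
Solving (A + 2I)v = 0 gives the eigenspace spanned by (-2, 0, -4).
With v_1 = -2, v = (-2, 0, -4), so v_3 = -4.

-4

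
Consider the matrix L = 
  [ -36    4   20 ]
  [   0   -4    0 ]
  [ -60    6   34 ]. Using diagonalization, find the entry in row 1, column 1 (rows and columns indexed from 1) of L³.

Characteristic polynomial: s^3 + 6s^2 - 16s - 96 = (s - 4)(s + 4)(s + 6), so the eigenvalues are -6, -4, 4.
s=4: eigenvector (1, 0, 2).
s=-4: eigenvector (2, 1, 3).
s=-6: eigenvector (-2, 0, -3).
P = [[1, 2, -2], [0, 1, 0], [2, 3, -3]], D = diag(4, -4, -6), P⁻¹ = [[-3, 0, 2], [0, 1, 0], [-2, 1, 1]].
L³ = P·diag(64, -64, -216)·P⁻¹ = [[-1056, 304, 560], [0, -64, 0], [-1680, 456, 904]].
The requested entry is -1056.

-1056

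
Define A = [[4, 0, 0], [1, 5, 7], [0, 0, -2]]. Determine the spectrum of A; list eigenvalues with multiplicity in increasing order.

-2, 4, 5

Characteristic polynomial: p(μ) = μ^3 - 7μ^2 + 2μ + 40 = (μ - 5)(μ - 4)(μ + 2).
Roots (with multiplicity): -2, 4, 5.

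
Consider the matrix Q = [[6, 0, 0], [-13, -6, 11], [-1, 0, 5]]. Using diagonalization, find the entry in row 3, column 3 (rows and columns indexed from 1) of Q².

25

Characteristic polynomial: μ^3 - 5μ^2 - 36μ + 180 = (μ - 6)(μ - 5)(μ + 6), so the eigenvalues are -6, 5, 6.
μ=6: eigenvector (1, -2, -1).
μ=-6: eigenvector (0, 1, 0).
μ=5: eigenvector (0, 1, 1).
P = [[1, 0, 0], [-2, 1, 1], [-1, 0, 1]], D = diag(6, -6, 5), P⁻¹ = [[1, 0, 0], [1, 1, -1], [1, 0, 1]].
Q² = P·diag(36, 36, 25)·P⁻¹ = [[36, 0, 0], [-11, 36, -11], [-11, 0, 25]].
The requested entry is 25.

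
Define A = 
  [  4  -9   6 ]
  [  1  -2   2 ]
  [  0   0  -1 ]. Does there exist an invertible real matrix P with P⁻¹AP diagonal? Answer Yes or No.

Characteristic polynomial: p(λ) = λ^3 - λ^2 - λ + 1 = (λ - 1)^2(λ + 1).
λ = 1 has algebraic multiplicity 2; rank(A − 1I) = 2, so geometric multiplicity = 1.
Geometric multiplicity < algebraic multiplicity, so A is not diagonalizable.

No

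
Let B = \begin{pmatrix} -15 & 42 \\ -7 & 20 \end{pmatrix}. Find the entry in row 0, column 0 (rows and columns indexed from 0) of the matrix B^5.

-15555

Characteristic polynomial: λ^2 - 5λ - 6 = (λ - 6)(λ + 1), so the eigenvalues are -1, 6.
λ=-1: eigenvector (3, 1).
λ=6: eigenvector (-2, -1).
P = [[3, -2], [1, -1]], D = diag(-1, 6), P⁻¹ = [[1, -2], [1, -3]].
B⁵ = P·diag(-1, 7776)·P⁻¹ = [[-15555, 46662], [-7777, 23330]].
The requested entry is -15555.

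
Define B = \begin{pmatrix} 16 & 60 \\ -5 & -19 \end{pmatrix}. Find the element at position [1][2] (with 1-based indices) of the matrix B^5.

12300

Characteristic polynomial: s^2 + 3s - 4 = (s - 1)(s + 4), so the eigenvalues are -4, 1.
s=-4: eigenvector (-3, 1).
s=1: eigenvector (4, -1).
P = [[-3, 4], [1, -1]], D = diag(-4, 1), P⁻¹ = [[1, 4], [1, 3]].
B⁵ = P·diag(-1024, 1)·P⁻¹ = [[3076, 12300], [-1025, -4099]].
The requested entry is 12300.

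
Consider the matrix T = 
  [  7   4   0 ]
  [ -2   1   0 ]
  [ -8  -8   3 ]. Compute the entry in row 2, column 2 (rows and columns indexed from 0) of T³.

27

Characteristic polynomial: λ^3 - 11λ^2 + 39λ - 45 = (λ - 5)(λ - 3)^2, so the eigenvalues are 3, 3, 5.
λ=3: eigenvector (-1, 1, 2).
λ=5: eigenvector (-2, 1, 4).
λ=3: eigenvector (0, 0, 1).
P = [[-1, -2, 0], [1, 1, 0], [2, 4, 1]], D = diag(3, 5, 3), P⁻¹ = [[1, 2, 0], [-1, -1, 0], [2, 0, 1]].
T³ = P·diag(27, 125, 27)·P⁻¹ = [[223, 196, 0], [-98, -71, 0], [-392, -392, 27]].
The requested entry is 27.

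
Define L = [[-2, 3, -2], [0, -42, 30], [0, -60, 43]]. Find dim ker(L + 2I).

L + 2I = [[0, 3, -2], [0, -40, 30], [0, -60, 45]].
This matrix has rank 2, so its null space has dimension 3 − 2 = 1.

1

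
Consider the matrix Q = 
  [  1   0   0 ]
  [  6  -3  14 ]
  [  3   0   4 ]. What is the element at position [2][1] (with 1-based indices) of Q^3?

Characteristic polynomial: s^3 - 2s^2 - 11s + 12 = (s - 4)(s - 1)(s + 3), so the eigenvalues are -3, 1, 4.
s=1: eigenvector (1, -2, -1).
s=-3: eigenvector (0, 1, 0).
s=4: eigenvector (0, 2, 1).
P = [[1, 0, 0], [-2, 1, 2], [-1, 0, 1]], D = diag(1, -3, 4), P⁻¹ = [[1, 0, 0], [0, 1, -2], [1, 0, 1]].
Q³ = P·diag(1, -27, 64)·P⁻¹ = [[1, 0, 0], [126, -27, 182], [63, 0, 64]].
The requested entry is 126.

126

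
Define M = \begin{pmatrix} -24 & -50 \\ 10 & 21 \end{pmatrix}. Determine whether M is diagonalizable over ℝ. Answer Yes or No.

Characteristic polynomial: p(λ) = λ^2 + 3λ - 4 = (λ - 1)(λ + 4).
All 2 eigenvalues are distinct, so M is diagonalizable.

Yes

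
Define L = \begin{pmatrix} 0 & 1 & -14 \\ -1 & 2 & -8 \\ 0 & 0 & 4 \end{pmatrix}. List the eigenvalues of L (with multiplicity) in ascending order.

Characteristic polynomial: p(μ) = μ^3 - 6μ^2 + 9μ - 4 = (μ - 4)(μ - 1)^2.
Roots (with multiplicity): 1, 1, 4.

1, 1, 4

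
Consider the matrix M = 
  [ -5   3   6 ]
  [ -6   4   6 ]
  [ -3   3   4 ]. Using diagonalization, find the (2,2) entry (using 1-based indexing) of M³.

64

Characteristic polynomial: μ^3 - 3μ^2 - 6μ + 8 = (μ - 4)(μ - 1)(μ + 2), so the eigenvalues are -2, 1, 4.
μ=1: eigenvector (1, 0, 1).
μ=4: eigenvector (1, 1, 1).
μ=-2: eigenvector (-1, -1, 0).
P = [[1, 1, -1], [0, 1, -1], [1, 1, 0]], D = diag(1, 4, -2), P⁻¹ = [[1, -1, 0], [-1, 1, 1], [-1, 0, 1]].
M³ = P·diag(1, 64, -8)·P⁻¹ = [[-71, 63, 72], [-72, 64, 72], [-63, 63, 64]].
The requested entry is 64.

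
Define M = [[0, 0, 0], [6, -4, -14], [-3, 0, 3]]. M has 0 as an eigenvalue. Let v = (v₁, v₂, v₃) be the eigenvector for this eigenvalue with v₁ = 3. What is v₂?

M = [[0, 0, 0], [6, -4, -14], [-3, 0, 3]].
Solving (M)v = 0 gives the eigenspace spanned by (3, -6, 3).
With v₁ = 3, v = (3, -6, 3), so v₂ = -6.

-6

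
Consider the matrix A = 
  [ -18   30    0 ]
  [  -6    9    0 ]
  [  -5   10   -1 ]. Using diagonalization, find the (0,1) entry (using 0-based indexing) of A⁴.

Characteristic polynomial: r^3 + 10r^2 + 27r + 18 = (r + 1)(r + 3)(r + 6), so the eigenvalues are -6, -3, -1.
r=-6: eigenvector (5, 2, 1).
r=-1: eigenvector (0, 0, 1).
r=-3: eigenvector (2, 1, 0).
P = [[5, 0, 2], [2, 0, 1], [1, 1, 0]], D = diag(-6, -1, -3), P⁻¹ = [[1, -2, 0], [-1, 2, 1], [-2, 5, 0]].
A⁴ = P·diag(1296, 1, 81)·P⁻¹ = [[6156, -12150, 0], [2430, -4779, 0], [1295, -2590, 1]].
The requested entry is -12150.

-12150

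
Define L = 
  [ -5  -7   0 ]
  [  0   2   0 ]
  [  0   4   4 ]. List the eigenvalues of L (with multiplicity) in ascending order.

Characteristic polynomial: p(r) = r^3 - r^2 - 22r + 40 = (r - 4)(r - 2)(r + 5).
Roots (with multiplicity): -5, 2, 4.

-5, 2, 4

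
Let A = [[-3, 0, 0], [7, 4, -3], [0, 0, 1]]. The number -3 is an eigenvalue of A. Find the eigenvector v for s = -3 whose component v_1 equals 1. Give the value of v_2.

A + 3I = [[0, 0, 0], [7, 7, -3], [0, 0, 4]].
Solving (A + 3I)v = 0 gives the eigenspace spanned by (1, -1, 0).
With v_1 = 1, v = (1, -1, 0), so v_2 = -1.

-1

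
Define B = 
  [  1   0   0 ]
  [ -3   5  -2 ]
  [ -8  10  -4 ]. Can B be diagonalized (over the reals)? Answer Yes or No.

Characteristic polynomial: p(r) = r^3 - 2r^2 + r = r(r - 1)^2.
r = 1 has algebraic multiplicity 2; rank(B − 1I) = 2, so geometric multiplicity = 1.
Geometric multiplicity < algebraic multiplicity, so B is not diagonalizable.

No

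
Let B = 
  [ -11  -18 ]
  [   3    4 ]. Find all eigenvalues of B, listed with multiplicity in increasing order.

Characteristic polynomial: p(λ) = λ^2 + 7λ + 10 = (λ + 2)(λ + 5).
Roots (with multiplicity): -5, -2.

-5, -2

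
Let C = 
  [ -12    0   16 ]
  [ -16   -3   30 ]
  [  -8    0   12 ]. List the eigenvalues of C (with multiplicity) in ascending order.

Characteristic polynomial: p(s) = s^3 + 3s^2 - 16s - 48 = (s - 4)(s + 3)(s + 4).
Roots (with multiplicity): -4, -3, 4.

-4, -3, 4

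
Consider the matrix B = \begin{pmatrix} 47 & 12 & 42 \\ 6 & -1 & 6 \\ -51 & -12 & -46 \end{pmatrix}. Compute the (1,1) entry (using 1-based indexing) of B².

139

Characteristic polynomial: t^3 - 21t - 20 = (t - 5)(t + 1)(t + 4), so the eigenvalues are -4, -1, 5.
t=5: eigenvector (1, 0, -1).
t=-4: eigenvector (-2, -2, 3).
t=-1: eigenvector (-2, 1, 2).
P = [[1, -2, -2], [0, -2, 1], [-1, 3, 2]], D = diag(5, -4, -1), P⁻¹ = [[7, 2, 6], [1, 0, 1], [2, 1, 2]].
B² = P·diag(25, 16, 1)·P⁻¹ = [[139, 48, 114], [-30, 1, -30], [-123, -48, -98]].
The requested entry is 139.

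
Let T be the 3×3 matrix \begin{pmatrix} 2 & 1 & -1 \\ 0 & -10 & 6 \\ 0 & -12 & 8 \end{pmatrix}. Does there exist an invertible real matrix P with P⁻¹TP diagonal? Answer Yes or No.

No

Characteristic polynomial: p(λ) = λ^3 - 12λ + 16 = (λ - 2)^2(λ + 4).
λ = 2 has algebraic multiplicity 2; rank(T − 2I) = 2, so geometric multiplicity = 1.
Geometric multiplicity < algebraic multiplicity, so T is not diagonalizable.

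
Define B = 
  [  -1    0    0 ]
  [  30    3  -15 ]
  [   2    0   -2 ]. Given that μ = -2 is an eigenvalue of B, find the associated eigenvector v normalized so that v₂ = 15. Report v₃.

5

B + 2I = [[1, 0, 0], [30, 5, -15], [2, 0, 0]].
Solving (B + 2I)v = 0 gives the eigenspace spanned by (0, 15, 5).
With v₂ = 15, v = (0, 15, 5), so v₃ = 5.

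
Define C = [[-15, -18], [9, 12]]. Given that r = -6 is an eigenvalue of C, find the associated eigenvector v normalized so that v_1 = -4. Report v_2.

C + 6I = [[-9, -18], [9, 18]].
Solving (C + 6I)v = 0 gives the eigenspace spanned by (-4, 2).
With v_1 = -4, v = (-4, 2), so v_2 = 2.

2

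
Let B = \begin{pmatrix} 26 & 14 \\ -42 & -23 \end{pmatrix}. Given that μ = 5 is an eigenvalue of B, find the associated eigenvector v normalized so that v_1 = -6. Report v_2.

9

B − 5I = [[21, 14], [-42, -28]].
Solving (B − 5I)v = 0 gives the eigenspace spanned by (-6, 9).
With v_1 = -6, v = (-6, 9), so v_2 = 9.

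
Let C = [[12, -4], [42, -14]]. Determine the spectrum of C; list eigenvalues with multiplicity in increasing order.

-2, 0

Characteristic polynomial: p(λ) = λ^2 + 2λ = λ(λ + 2).
Roots (with multiplicity): -2, 0.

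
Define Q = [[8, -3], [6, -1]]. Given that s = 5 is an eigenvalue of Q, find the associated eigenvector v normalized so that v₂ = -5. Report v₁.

-5

Q − 5I = [[3, -3], [6, -6]].
Solving (Q − 5I)v = 0 gives the eigenspace spanned by (-5, -5).
With v₂ = -5, v = (-5, -5), so v₁ = -5.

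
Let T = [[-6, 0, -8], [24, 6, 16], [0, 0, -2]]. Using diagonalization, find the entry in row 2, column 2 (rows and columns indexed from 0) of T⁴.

16

Characteristic polynomial: μ^3 + 2μ^2 - 36μ - 72 = (μ - 6)(μ + 2)(μ + 6), so the eigenvalues are -6, -2, 6.
μ=-6: eigenvector (1, -2, 0).
μ=6: eigenvector (0, 1, 0).
μ=-2: eigenvector (-2, 4, 1).
P = [[1, 0, -2], [-2, 1, 4], [0, 0, 1]], D = diag(-6, 6, -2), P⁻¹ = [[1, 0, 2], [2, 1, 0], [0, 0, 1]].
T⁴ = P·diag(1296, 1296, 16)·P⁻¹ = [[1296, 0, 2560], [0, 1296, -5120], [0, 0, 16]].
The requested entry is 16.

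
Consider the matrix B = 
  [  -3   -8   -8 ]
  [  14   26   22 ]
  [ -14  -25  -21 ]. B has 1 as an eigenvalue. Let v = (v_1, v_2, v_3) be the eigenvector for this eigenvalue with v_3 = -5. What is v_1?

-10

B − 1I = [[-4, -8, -8], [14, 25, 22], [-14, -25, -22]].
Solving (B − 1I)v = 0 gives the eigenspace spanned by (-10, 10, -5).
With v_3 = -5, v = (-10, 10, -5), so v_1 = -10.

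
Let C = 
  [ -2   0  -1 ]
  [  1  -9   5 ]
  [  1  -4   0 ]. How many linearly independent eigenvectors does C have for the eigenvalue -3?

C + 3I = [[1, 0, -1], [1, -6, 5], [1, -4, 3]].
This matrix has rank 2, so its null space has dimension 3 − 2 = 1.

1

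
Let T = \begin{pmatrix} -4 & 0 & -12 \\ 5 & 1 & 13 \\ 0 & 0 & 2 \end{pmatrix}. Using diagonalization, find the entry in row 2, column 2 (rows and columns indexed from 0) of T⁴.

16

Characteristic polynomial: λ^3 + λ^2 - 10λ + 8 = (λ - 2)(λ - 1)(λ + 4), so the eigenvalues are -4, 1, 2.
λ=1: eigenvector (0, 1, 0).
λ=-4: eigenvector (1, -1, 0).
λ=2: eigenvector (-2, 3, 1).
P = [[0, 1, -2], [1, -1, 3], [0, 0, 1]], D = diag(1, -4, 2), P⁻¹ = [[1, 1, -1], [1, 0, 2], [0, 0, 1]].
T⁴ = P·diag(1, 256, 16)·P⁻¹ = [[256, 0, 480], [-255, 1, -465], [0, 0, 16]].
The requested entry is 16.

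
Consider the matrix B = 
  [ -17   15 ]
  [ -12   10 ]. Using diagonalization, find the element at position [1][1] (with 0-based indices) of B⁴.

Characteristic polynomial: r^2 + 7r + 10 = (r + 2)(r + 5), so the eigenvalues are -5, -2.
r=-2: eigenvector (1, 1).
r=-5: eigenvector (-5, -4).
P = [[1, -5], [1, -4]], D = diag(-2, -5), P⁻¹ = [[-4, 5], [-1, 1]].
B⁴ = P·diag(16, 625)·P⁻¹ = [[3061, -3045], [2436, -2420]].
The requested entry is -2420.

-2420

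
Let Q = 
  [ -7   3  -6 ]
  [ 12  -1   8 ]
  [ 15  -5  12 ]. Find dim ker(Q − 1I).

Q − 1I = [[-8, 3, -6], [12, -2, 8], [15, -5, 11]].
This matrix has rank 2, so its null space has dimension 3 − 2 = 1.

1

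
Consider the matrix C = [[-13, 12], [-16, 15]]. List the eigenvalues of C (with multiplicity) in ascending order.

-1, 3

Characteristic polynomial: p(μ) = μ^2 - 2μ - 3 = (μ - 3)(μ + 1).
Roots (with multiplicity): -1, 3.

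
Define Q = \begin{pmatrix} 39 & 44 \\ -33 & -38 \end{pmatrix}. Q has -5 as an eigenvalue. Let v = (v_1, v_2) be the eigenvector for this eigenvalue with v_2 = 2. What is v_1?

-2

Q + 5I = [[44, 44], [-33, -33]].
Solving (Q + 5I)v = 0 gives the eigenspace spanned by (-2, 2).
With v_2 = 2, v = (-2, 2), so v_1 = -2.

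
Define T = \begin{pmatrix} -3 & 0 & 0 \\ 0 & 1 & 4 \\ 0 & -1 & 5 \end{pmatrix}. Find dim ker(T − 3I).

T − 3I = [[-6, 0, 0], [0, -2, 4], [0, -1, 2]].
This matrix has rank 2, so its null space has dimension 3 − 2 = 1.

1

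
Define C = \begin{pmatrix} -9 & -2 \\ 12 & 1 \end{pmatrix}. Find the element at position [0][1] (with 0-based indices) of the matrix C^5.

Characteristic polynomial: s^2 + 8s + 15 = (s + 3)(s + 5), so the eigenvalues are -5, -3.
s=-5: eigenvector (1, -2).
s=-3: eigenvector (-1, 3).
P = [[1, -1], [-2, 3]], D = diag(-5, -3), P⁻¹ = [[3, 1], [2, 1]].
C⁵ = P·diag(-3125, -243)·P⁻¹ = [[-8889, -2882], [17292, 5521]].
The requested entry is -2882.

-2882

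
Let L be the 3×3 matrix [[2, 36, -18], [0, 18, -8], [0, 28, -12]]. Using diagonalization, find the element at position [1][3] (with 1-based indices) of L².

Characteristic polynomial: t^3 - 8t^2 + 20t - 16 = (t - 4)(t - 2)^2, so the eigenvalues are 2, 2, 4.
t=2: eigenvector (5, 2, 4).
t=2: eigenvector (2, 1, 2).
t=4: eigenvector (-9, -4, -7).
P = [[5, 2, -9], [2, 1, -4], [4, 2, -7]], D = diag(2, 2, 4), P⁻¹ = [[1, -4, 1], [-2, 1, 2], [0, -2, 1]].
L² = P·diag(4, 4, 16)·P⁻¹ = [[4, 216, -108], [0, 100, -48], [0, 168, -80]].
The requested entry is -108.

-108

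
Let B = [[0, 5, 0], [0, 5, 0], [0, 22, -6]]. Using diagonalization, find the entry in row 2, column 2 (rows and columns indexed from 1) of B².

Characteristic polynomial: r^3 + r^2 - 30r = r(r - 5)(r + 6), so the eigenvalues are -6, 0, 5.
r=-6: eigenvector (0, 0, 1).
r=5: eigenvector (1, 1, 2).
r=0: eigenvector (1, 0, 0).
P = [[0, 1, 1], [0, 1, 0], [1, 2, 0]], D = diag(-6, 5, 0), P⁻¹ = [[0, -2, 1], [0, 1, 0], [1, -1, 0]].
B² = P·diag(36, 25, 0)·P⁻¹ = [[0, 25, 0], [0, 25, 0], [0, -22, 36]].
The requested entry is 25.

25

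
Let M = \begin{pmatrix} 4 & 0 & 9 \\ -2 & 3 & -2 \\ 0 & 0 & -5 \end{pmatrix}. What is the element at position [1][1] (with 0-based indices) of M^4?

81

Characteristic polynomial: λ^3 - 2λ^2 - 23λ + 60 = (λ - 4)(λ - 3)(λ + 5), so the eigenvalues are -5, 3, 4.
λ=4: eigenvector (1, -2, 0).
λ=3: eigenvector (0, 1, 0).
λ=-5: eigenvector (-1, 0, 1).
P = [[1, 0, -1], [-2, 1, 0], [0, 0, 1]], D = diag(4, 3, -5), P⁻¹ = [[1, 0, 1], [2, 1, 2], [0, 0, 1]].
M⁴ = P·diag(256, 81, 625)·P⁻¹ = [[256, 0, -369], [-350, 81, -350], [0, 0, 625]].
The requested entry is 81.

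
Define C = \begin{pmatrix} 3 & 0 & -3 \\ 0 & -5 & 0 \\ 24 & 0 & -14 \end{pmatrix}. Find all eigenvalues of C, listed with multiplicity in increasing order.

Characteristic polynomial: p(μ) = μ^3 + 16μ^2 + 85μ + 150 = (μ + 5)^2(μ + 6).
Roots (with multiplicity): -6, -5, -5.

-6, -5, -5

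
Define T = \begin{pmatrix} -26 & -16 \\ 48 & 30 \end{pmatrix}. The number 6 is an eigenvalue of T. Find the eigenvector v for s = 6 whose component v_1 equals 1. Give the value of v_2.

T − 6I = [[-32, -16], [48, 24]].
Solving (T − 6I)v = 0 gives the eigenspace spanned by (1, -2).
With v_1 = 1, v = (1, -2), so v_2 = -2.

-2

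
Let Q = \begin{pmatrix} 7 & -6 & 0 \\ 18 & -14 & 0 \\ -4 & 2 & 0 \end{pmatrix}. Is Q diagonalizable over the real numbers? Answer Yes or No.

Characteristic polynomial: p(t) = t^3 + 7t^2 + 10t = t(t + 2)(t + 5).
All 3 eigenvalues are distinct, so Q is diagonalizable.

Yes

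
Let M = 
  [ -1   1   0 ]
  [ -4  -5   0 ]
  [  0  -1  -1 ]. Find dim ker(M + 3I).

1

M + 3I = [[2, 1, 0], [-4, -2, 0], [0, -1, 2]].
This matrix has rank 2, so its null space has dimension 3 − 2 = 1.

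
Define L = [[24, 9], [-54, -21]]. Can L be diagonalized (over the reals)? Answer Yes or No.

Yes

Characteristic polynomial: p(s) = s^2 - 3s - 18 = (s - 6)(s + 3).
All 2 eigenvalues are distinct, so L is diagonalizable.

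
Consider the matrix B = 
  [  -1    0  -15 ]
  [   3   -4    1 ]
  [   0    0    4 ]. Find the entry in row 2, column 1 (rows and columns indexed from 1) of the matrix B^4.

-255

Characteristic polynomial: λ^3 + λ^2 - 16λ - 16 = (λ - 4)(λ + 1)(λ + 4), so the eigenvalues are -4, -1, 4.
λ=-1: eigenvector (1, 1, 0).
λ=-4: eigenvector (0, 1, 0).
λ=4: eigenvector (-3, -1, 1).
P = [[1, 0, -3], [1, 1, -1], [0, 0, 1]], D = diag(-1, -4, 4), P⁻¹ = [[1, 0, 3], [-1, 1, -2], [0, 0, 1]].
B⁴ = P·diag(1, 256, 256)·P⁻¹ = [[1, 0, -765], [-255, 256, -765], [0, 0, 256]].
The requested entry is -255.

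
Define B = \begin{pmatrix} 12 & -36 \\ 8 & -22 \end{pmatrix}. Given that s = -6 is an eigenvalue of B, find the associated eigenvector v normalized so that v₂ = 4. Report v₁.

B + 6I = [[18, -36], [8, -16]].
Solving (B + 6I)v = 0 gives the eigenspace spanned by (8, 4).
With v₂ = 4, v = (8, 4), so v₁ = 8.

8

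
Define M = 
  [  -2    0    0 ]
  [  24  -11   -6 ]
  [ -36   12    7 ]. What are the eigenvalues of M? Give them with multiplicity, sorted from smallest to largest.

Characteristic polynomial: p(λ) = λ^3 + 6λ^2 + 3λ - 10 = (λ - 1)(λ + 2)(λ + 5).
Roots (with multiplicity): -5, -2, 1.

-5, -2, 1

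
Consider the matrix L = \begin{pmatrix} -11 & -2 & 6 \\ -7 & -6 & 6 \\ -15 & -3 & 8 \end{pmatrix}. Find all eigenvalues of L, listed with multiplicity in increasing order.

Characteristic polynomial: p(λ) = λ^3 + 9λ^2 + 24λ + 16 = (λ + 1)(λ + 4)^2.
Roots (with multiplicity): -4, -4, -1.

-4, -4, -1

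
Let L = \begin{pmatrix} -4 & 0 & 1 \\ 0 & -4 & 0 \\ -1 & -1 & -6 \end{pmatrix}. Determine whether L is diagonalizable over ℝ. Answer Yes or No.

No

Characteristic polynomial: p(μ) = μ^3 + 14μ^2 + 65μ + 100 = (μ + 4)(μ + 5)^2.
μ = -5 has algebraic multiplicity 2; rank(L + 5I) = 2, so geometric multiplicity = 1.
Geometric multiplicity < algebraic multiplicity, so L is not diagonalizable.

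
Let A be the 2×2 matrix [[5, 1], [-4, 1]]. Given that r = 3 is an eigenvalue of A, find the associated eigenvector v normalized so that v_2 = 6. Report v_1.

A − 3I = [[2, 1], [-4, -2]].
Solving (A − 3I)v = 0 gives the eigenspace spanned by (-3, 6).
With v_2 = 6, v = (-3, 6), so v_1 = -3.

-3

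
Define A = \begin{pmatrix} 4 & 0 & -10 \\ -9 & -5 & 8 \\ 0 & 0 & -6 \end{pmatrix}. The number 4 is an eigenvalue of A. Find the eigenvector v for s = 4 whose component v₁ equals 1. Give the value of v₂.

A − 4I = [[0, 0, -10], [-9, -9, 8], [0, 0, -10]].
Solving (A − 4I)v = 0 gives the eigenspace spanned by (1, -1, 0).
With v₁ = 1, v = (1, -1, 0), so v₂ = -1.

-1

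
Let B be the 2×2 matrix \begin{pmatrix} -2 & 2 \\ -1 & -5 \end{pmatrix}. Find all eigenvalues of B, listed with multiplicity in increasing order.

-4, -3

Characteristic polynomial: p(λ) = λ^2 + 7λ + 12 = (λ + 3)(λ + 4).
Roots (with multiplicity): -4, -3.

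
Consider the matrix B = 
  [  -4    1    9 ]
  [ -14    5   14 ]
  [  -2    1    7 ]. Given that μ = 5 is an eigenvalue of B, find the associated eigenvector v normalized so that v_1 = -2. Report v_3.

B − 5I = [[-9, 1, 9], [-14, 0, 14], [-2, 1, 2]].
Solving (B − 5I)v = 0 gives the eigenspace spanned by (-2, 0, -2).
With v_1 = -2, v = (-2, 0, -2), so v_3 = -2.

-2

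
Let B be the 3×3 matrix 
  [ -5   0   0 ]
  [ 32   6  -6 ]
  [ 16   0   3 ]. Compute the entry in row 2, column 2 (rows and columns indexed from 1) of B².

Characteristic polynomial: r^3 - 4r^2 - 27r + 90 = (r - 6)(r - 3)(r + 5), so the eigenvalues are -5, 3, 6.
r=3: eigenvector (0, 2, 1).
r=6: eigenvector (0, 1, 0).
r=-5: eigenvector (1, -4, -2).
P = [[0, 0, 1], [2, 1, -4], [1, 0, -2]], D = diag(3, 6, -5), P⁻¹ = [[2, 0, 1], [0, 1, -2], [1, 0, 0]].
B² = P·diag(9, 36, 25)·P⁻¹ = [[25, 0, 0], [-64, 36, -54], [-32, 0, 9]].
The requested entry is 36.

36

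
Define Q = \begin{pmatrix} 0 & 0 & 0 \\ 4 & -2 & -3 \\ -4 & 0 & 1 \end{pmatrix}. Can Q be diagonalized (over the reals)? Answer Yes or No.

Characteristic polynomial: p(λ) = λ^3 + λ^2 - 2λ = λ(λ - 1)(λ + 2).
All 3 eigenvalues are distinct, so Q is diagonalizable.

Yes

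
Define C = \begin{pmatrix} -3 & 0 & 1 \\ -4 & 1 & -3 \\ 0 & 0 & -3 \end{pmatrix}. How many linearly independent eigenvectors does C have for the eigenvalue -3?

C + 3I = [[0, 0, 1], [-4, 4, -3], [0, 0, 0]].
This matrix has rank 2, so its null space has dimension 3 − 2 = 1.

1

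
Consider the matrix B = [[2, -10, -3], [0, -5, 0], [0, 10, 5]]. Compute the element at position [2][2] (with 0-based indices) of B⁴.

Characteristic polynomial: s^3 - 2s^2 - 25s + 50 = (s - 5)(s - 2)(s + 5), so the eigenvalues are -5, 2, 5.
s=2: eigenvector (1, 0, 0).
s=5: eigenvector (-1, 0, 1).
s=-5: eigenvector (-1, -1, 1).
P = [[1, -1, -1], [0, 0, -1], [0, 1, 1]], D = diag(2, 5, -5), P⁻¹ = [[1, 0, 1], [0, 1, 1], [0, -1, 0]].
B⁴ = P·diag(16, 625, 625)·P⁻¹ = [[16, 0, -609], [0, 625, 0], [0, 0, 625]].
The requested entry is 625.

625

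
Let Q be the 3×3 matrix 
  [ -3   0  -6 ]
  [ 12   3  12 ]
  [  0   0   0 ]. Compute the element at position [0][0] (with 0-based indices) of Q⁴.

Characteristic polynomial: λ^3 - 9λ = λ(λ - 3)(λ + 3), so the eigenvalues are -3, 0, 3.
λ=-3: eigenvector (1, -2, 0).
λ=0: eigenvector (-2, 4, 1).
λ=3: eigenvector (0, 1, 0).
P = [[1, -2, 0], [-2, 4, 1], [0, 1, 0]], D = diag(-3, 0, 3), P⁻¹ = [[1, 0, 2], [0, 0, 1], [2, 1, 0]].
Q⁴ = P·diag(81, 0, 81)·P⁻¹ = [[81, 0, 162], [0, 81, -324], [0, 0, 0]].
The requested entry is 81.

81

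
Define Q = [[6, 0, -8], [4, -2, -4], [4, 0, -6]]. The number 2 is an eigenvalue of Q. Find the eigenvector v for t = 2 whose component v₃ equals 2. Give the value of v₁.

4

Q − 2I = [[4, 0, -8], [4, -4, -4], [4, 0, -8]].
Solving (Q − 2I)v = 0 gives the eigenspace spanned by (4, 2, 2).
With v₃ = 2, v = (4, 2, 2), so v₁ = 4.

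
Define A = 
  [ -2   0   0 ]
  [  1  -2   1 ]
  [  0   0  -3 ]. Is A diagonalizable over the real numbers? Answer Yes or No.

No

Characteristic polynomial: p(t) = t^3 + 7t^2 + 16t + 12 = (t + 2)^2(t + 3).
t = -2 has algebraic multiplicity 2; rank(A + 2I) = 2, so geometric multiplicity = 1.
Geometric multiplicity < algebraic multiplicity, so A is not diagonalizable.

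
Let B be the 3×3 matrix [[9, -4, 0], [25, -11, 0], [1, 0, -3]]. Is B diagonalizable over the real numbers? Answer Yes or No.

No

Characteristic polynomial: p(t) = t^3 + 5t^2 + 7t + 3 = (t + 1)^2(t + 3).
t = -1 has algebraic multiplicity 2; rank(B + 1I) = 2, so geometric multiplicity = 1.
Geometric multiplicity < algebraic multiplicity, so B is not diagonalizable.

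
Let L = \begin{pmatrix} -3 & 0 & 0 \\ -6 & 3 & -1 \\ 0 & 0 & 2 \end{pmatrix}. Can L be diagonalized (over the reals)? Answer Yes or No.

Yes

Characteristic polynomial: p(t) = t^3 - 2t^2 - 9t + 18 = (t - 3)(t - 2)(t + 3).
All 3 eigenvalues are distinct, so L is diagonalizable.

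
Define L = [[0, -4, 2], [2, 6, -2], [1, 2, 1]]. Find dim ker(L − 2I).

2

L − 2I = [[-2, -4, 2], [2, 4, -2], [1, 2, -1]].
This matrix has rank 1, so its null space has dimension 3 − 1 = 2.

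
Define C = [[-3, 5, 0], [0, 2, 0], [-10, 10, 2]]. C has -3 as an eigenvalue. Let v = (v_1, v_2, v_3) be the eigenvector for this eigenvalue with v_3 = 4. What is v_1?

2

C + 3I = [[0, 5, 0], [0, 5, 0], [-10, 10, 5]].
Solving (C + 3I)v = 0 gives the eigenspace spanned by (2, 0, 4).
With v_3 = 4, v = (2, 0, 4), so v_1 = 2.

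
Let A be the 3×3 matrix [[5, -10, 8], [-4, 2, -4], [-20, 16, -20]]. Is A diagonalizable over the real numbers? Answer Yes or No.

Characteristic polynomial: p(r) = r^3 + 13r^2 + 54r + 72 = (r + 3)(r + 4)(r + 6).
All 3 eigenvalues are distinct, so A is diagonalizable.

Yes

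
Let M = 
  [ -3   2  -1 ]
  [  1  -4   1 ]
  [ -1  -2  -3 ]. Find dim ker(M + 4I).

M + 4I = [[1, 2, -1], [1, 0, 1], [-1, -2, 1]].
This matrix has rank 2, so its null space has dimension 3 − 2 = 1.

1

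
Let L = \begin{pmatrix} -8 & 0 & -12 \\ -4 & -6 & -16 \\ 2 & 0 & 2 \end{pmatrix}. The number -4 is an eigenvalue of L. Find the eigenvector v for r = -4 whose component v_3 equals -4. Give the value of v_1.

12

L + 4I = [[-4, 0, -12], [-4, -2, -16], [2, 0, 6]].
Solving (L + 4I)v = 0 gives the eigenspace spanned by (12, 8, -4).
With v_3 = -4, v = (12, 8, -4), so v_1 = 12.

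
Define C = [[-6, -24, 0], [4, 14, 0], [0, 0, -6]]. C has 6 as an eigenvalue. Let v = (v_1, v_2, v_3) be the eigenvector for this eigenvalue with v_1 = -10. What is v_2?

5

C − 6I = [[-12, -24, 0], [4, 8, 0], [0, 0, -12]].
Solving (C − 6I)v = 0 gives the eigenspace spanned by (-10, 5, 0).
With v_1 = -10, v = (-10, 5, 0), so v_2 = 5.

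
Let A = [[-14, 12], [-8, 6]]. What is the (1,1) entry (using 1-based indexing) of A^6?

139840

Characteristic polynomial: r^2 + 8r + 12 = (r + 2)(r + 6), so the eigenvalues are -6, -2.
r=-6: eigenvector (3, 2).
r=-2: eigenvector (1, 1).
P = [[3, 1], [2, 1]], D = diag(-6, -2), P⁻¹ = [[1, -1], [-2, 3]].
A⁶ = P·diag(46656, 64)·P⁻¹ = [[139840, -139776], [93184, -93120]].
The requested entry is 139840.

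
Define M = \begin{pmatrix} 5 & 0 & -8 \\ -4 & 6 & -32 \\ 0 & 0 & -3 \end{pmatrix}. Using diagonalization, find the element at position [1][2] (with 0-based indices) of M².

Characteristic polynomial: s^3 - 8s^2 - 3s + 90 = (s - 6)(s - 5)(s + 3), so the eigenvalues are -3, 5, 6.
s=6: eigenvector (0, 1, 0).
s=5: eigenvector (1, 4, 0).
s=-3: eigenvector (1, 4, 1).
P = [[0, 1, 1], [1, 4, 4], [0, 0, 1]], D = diag(6, 5, -3), P⁻¹ = [[-4, 1, 0], [1, 0, -1], [0, 0, 1]].
M² = P·diag(36, 25, 9)·P⁻¹ = [[25, 0, -16], [-44, 36, -64], [0, 0, 9]].
The requested entry is -64.

-64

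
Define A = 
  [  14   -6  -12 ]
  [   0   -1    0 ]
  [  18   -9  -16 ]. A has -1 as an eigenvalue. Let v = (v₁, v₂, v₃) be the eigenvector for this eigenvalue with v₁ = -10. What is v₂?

A + 1I = [[15, -6, -12], [0, 0, 0], [18, -9, -15]].
Solving (A + 1I)v = 0 gives the eigenspace spanned by (-10, 5, -15).
With v₁ = -10, v = (-10, 5, -15), so v₂ = 5.

5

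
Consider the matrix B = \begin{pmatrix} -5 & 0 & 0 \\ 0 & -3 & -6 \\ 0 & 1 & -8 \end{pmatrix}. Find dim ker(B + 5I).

2

B + 5I = [[0, 0, 0], [0, 2, -6], [0, 1, -3]].
This matrix has rank 1, so its null space has dimension 3 − 1 = 2.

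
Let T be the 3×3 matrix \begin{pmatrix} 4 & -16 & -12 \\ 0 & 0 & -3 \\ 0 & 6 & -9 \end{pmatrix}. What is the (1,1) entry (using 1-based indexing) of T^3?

64

Characteristic polynomial: μ^3 + 5μ^2 - 18μ - 72 = (μ - 4)(μ + 3)(μ + 6), so the eigenvalues are -6, -3, 4.
μ=4: eigenvector (1, 0, 0).
μ=-6: eigenvector (4, 1, 2).
μ=-3: eigenvector (4, 1, 1).
P = [[1, 4, 4], [0, 1, 1], [0, 2, 1]], D = diag(4, -6, -3), P⁻¹ = [[1, -4, 0], [0, -1, 1], [0, 2, -1]].
T³ = P·diag(64, -216, -27)·P⁻¹ = [[64, 392, -756], [0, 162, -189], [0, 378, -405]].
The requested entry is 64.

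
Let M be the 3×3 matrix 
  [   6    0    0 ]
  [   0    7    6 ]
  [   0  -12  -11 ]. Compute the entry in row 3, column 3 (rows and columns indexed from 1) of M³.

-251

Characteristic polynomial: λ^3 - 2λ^2 - 29λ + 30 = (λ - 6)(λ - 1)(λ + 5), so the eigenvalues are -5, 1, 6.
λ=6: eigenvector (1, 0, 0).
λ=-5: eigenvector (0, -1, 2).
λ=1: eigenvector (0, -1, 1).
P = [[1, 0, 0], [0, -1, -1], [0, 2, 1]], D = diag(6, -5, 1), P⁻¹ = [[1, 0, 0], [0, 1, 1], [0, -2, -1]].
M³ = P·diag(216, -125, 1)·P⁻¹ = [[216, 0, 0], [0, 127, 126], [0, -252, -251]].
The requested entry is -251.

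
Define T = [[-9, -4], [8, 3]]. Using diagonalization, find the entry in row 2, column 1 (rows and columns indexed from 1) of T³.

248

Characteristic polynomial: μ^2 + 6μ + 5 = (μ + 1)(μ + 5), so the eigenvalues are -5, -1.
μ=-5: eigenvector (-1, 1).
μ=-1: eigenvector (-1, 2).
P = [[-1, -1], [1, 2]], D = diag(-5, -1), P⁻¹ = [[-2, -1], [1, 1]].
T³ = P·diag(-125, -1)·P⁻¹ = [[-249, -124], [248, 123]].
The requested entry is 248.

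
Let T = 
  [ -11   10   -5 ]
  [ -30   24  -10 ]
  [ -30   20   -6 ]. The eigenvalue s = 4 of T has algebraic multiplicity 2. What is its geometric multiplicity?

2

T − 4I = [[-15, 10, -5], [-30, 20, -10], [-30, 20, -10]].
This matrix has rank 1, so its null space has dimension 3 − 1 = 2.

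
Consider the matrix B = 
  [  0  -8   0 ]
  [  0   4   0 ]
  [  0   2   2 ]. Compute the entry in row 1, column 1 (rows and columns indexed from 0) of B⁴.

Characteristic polynomial: t^3 - 6t^2 + 8t = t(t - 4)(t - 2), so the eigenvalues are 0, 2, 4.
t=0: eigenvector (1, 0, 0).
t=4: eigenvector (-2, 1, 1).
t=2: eigenvector (0, 0, 1).
P = [[1, -2, 0], [0, 1, 0], [0, 1, 1]], D = diag(0, 4, 2), P⁻¹ = [[1, 2, 0], [0, 1, 0], [0, -1, 1]].
B⁴ = P·diag(0, 256, 16)·P⁻¹ = [[0, -512, 0], [0, 256, 0], [0, 240, 16]].
The requested entry is 256.

256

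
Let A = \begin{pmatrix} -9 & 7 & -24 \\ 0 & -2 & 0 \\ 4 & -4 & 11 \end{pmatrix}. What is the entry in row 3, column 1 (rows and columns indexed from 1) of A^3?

Characteristic polynomial: r^3 - 7r - 6 = (r - 3)(r + 1)(r + 2), so the eigenvalues are -2, -1, 3.
r=-1: eigenvector (3, 0, -1).
r=-2: eigenvector (1, 1, 0).
r=3: eigenvector (-2, 0, 1).
P = [[3, 1, -2], [0, 1, 0], [-1, 0, 1]], D = diag(-1, -2, 3), P⁻¹ = [[1, -1, 2], [0, 1, 0], [1, -1, 3]].
A³ = P·diag(-1, -8, 27)·P⁻¹ = [[-57, 49, -168], [0, -8, 0], [28, -28, 83]].
The requested entry is 28.

28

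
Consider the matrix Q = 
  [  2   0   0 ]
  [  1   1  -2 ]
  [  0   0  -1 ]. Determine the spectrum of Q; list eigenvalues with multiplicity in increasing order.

-1, 1, 2

Characteristic polynomial: p(μ) = μ^3 - 2μ^2 - μ + 2 = (μ - 2)(μ - 1)(μ + 1).
Roots (with multiplicity): -1, 1, 2.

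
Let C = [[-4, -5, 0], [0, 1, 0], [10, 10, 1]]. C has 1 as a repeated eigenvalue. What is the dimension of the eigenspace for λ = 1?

2

C − 1I = [[-5, -5, 0], [0, 0, 0], [10, 10, 0]].
This matrix has rank 1, so its null space has dimension 3 − 1 = 2.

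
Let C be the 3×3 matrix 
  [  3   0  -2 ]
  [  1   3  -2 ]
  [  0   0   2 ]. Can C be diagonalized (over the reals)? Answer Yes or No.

Characteristic polynomial: p(r) = r^3 - 8r^2 + 21r - 18 = (r - 3)^2(r - 2).
r = 3 has algebraic multiplicity 2; rank(C − 3I) = 2, so geometric multiplicity = 1.
Geometric multiplicity < algebraic multiplicity, so C is not diagonalizable.

No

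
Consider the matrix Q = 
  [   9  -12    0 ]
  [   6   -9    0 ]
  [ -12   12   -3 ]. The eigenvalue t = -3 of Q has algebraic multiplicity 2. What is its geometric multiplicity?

Q + 3I = [[12, -12, 0], [6, -6, 0], [-12, 12, 0]].
This matrix has rank 1, so its null space has dimension 3 − 1 = 2.

2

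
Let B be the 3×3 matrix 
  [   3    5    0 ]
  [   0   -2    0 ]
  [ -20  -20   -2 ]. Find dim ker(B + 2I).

2

B + 2I = [[5, 5, 0], [0, 0, 0], [-20, -20, 0]].
This matrix has rank 1, so its null space has dimension 3 − 1 = 2.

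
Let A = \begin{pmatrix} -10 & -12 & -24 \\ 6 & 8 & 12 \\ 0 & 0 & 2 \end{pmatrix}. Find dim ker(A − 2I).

2

A − 2I = [[-12, -12, -24], [6, 6, 12], [0, 0, 0]].
This matrix has rank 1, so its null space has dimension 3 − 1 = 2.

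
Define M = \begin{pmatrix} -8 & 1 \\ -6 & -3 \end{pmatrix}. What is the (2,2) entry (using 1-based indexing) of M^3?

Characteristic polynomial: t^2 + 11t + 30 = (t + 5)(t + 6), so the eigenvalues are -6, -5.
t=-5: eigenvector (1, 3).
t=-6: eigenvector (-1, -2).
P = [[1, -1], [3, -2]], D = diag(-5, -6), P⁻¹ = [[-2, 1], [-3, 1]].
M³ = P·diag(-125, -216)·P⁻¹ = [[-398, 91], [-546, 57]].
The requested entry is 57.

57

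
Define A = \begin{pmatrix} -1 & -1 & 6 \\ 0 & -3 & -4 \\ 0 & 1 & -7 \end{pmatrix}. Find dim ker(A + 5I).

A + 5I = [[4, -1, 6], [0, 2, -4], [0, 1, -2]].
This matrix has rank 2, so its null space has dimension 3 − 2 = 1.

1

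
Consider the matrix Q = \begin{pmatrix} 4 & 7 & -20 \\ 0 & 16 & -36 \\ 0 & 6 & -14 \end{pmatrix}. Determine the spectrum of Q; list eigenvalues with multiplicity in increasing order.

-2, 4, 4

Characteristic polynomial: p(r) = r^3 - 6r^2 + 32 = (r - 4)^2(r + 2).
Roots (with multiplicity): -2, 4, 4.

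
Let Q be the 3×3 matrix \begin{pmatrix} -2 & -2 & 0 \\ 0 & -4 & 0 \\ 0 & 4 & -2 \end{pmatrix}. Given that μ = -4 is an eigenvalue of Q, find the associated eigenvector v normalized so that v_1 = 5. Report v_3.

-10

Q + 4I = [[2, -2, 0], [0, 0, 0], [0, 4, 2]].
Solving (Q + 4I)v = 0 gives the eigenspace spanned by (5, 5, -10).
With v_1 = 5, v = (5, 5, -10), so v_3 = -10.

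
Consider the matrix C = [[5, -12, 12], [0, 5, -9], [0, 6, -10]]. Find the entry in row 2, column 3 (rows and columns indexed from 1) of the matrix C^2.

45

Characteristic polynomial: r^3 - 21r - 20 = (r - 5)(r + 1)(r + 4), so the eigenvalues are -4, -1, 5.
r=-1: eigenvector (2, 3, 2).
r=5: eigenvector (1, 0, 0).
r=-4: eigenvector (0, 1, 1).
P = [[2, 1, 0], [3, 0, 1], [2, 0, 1]], D = diag(-1, 5, -4), P⁻¹ = [[0, 1, -1], [1, -2, 2], [0, -2, 3]].
C² = P·diag(1, 25, 16)·P⁻¹ = [[25, -48, 48], [0, -29, 45], [0, -30, 46]].
The requested entry is 45.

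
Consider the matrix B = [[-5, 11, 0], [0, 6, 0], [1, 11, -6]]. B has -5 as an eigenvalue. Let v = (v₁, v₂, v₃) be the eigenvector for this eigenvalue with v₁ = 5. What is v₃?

B + 5I = [[0, 11, 0], [0, 11, 0], [1, 11, -1]].
Solving (B + 5I)v = 0 gives the eigenspace spanned by (5, 0, 5).
With v₁ = 5, v = (5, 0, 5), so v₃ = 5.

5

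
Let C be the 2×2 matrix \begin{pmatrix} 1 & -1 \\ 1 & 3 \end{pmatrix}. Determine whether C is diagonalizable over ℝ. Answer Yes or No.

Characteristic polynomial: p(μ) = μ^2 - 4μ + 4 = (μ - 2)^2.
μ = 2 has algebraic multiplicity 2; rank(C − 2I) = 1, so geometric multiplicity = 1.
Geometric multiplicity < algebraic multiplicity, so C is not diagonalizable.

No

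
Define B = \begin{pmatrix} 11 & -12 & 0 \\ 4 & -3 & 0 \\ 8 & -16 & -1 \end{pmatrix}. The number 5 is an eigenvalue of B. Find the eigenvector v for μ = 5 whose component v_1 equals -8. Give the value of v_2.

B − 5I = [[6, -12, 0], [4, -8, 0], [8, -16, -6]].
Solving (B − 5I)v = 0 gives the eigenspace spanned by (-8, -4, 0).
With v_1 = -8, v = (-8, -4, 0), so v_2 = -4.

-4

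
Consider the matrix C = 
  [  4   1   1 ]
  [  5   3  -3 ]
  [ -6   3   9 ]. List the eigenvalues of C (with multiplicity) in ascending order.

5, 5, 6

Characteristic polynomial: p(s) = s^3 - 16s^2 + 85s - 150 = (s - 6)(s - 5)^2.
Roots (with multiplicity): 5, 5, 6.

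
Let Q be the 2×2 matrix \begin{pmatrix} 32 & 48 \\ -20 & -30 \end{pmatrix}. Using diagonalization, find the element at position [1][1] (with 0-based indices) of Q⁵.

-480

Characteristic polynomial: λ^2 - 2λ = λ(λ - 2), so the eigenvalues are 0, 2.
λ=0: eigenvector (3, -2).
λ=2: eigenvector (-8, 5).
P = [[3, -8], [-2, 5]], D = diag(0, 2), P⁻¹ = [[-5, -8], [-2, -3]].
Q⁵ = P·diag(0, 32)·P⁻¹ = [[512, 768], [-320, -480]].
The requested entry is -480.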